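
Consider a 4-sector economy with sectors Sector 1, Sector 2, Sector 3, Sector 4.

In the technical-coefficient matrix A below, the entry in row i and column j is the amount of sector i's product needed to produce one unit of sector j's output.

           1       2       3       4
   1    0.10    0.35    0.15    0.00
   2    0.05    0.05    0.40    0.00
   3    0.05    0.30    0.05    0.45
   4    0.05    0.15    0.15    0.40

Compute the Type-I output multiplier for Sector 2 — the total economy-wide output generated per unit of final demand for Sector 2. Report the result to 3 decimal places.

I − A =
  [   0.90    -0.35    -0.15     0.00]
  [  -0.05     0.95    -0.40     0.00]
  [  -0.05    -0.30     0.95    -0.45]
  [  -0.05    -0.15    -0.15     0.60]
Compute the cofactors C_ij = (−1)^(i+j)·(3×3 minor ij) of I−A; the adjugate is their transpose:
adj(I−A) = Cᵀ =
  [ 0.378375   0.213000   0.169500   0.127125]
  [ 0.046125   0.444375   0.220500   0.165375]
  [ 0.062250   0.241125   0.502500   0.376875]
  [ 0.058625   0.189125   0.194875   0.671250]
det(I−A) = Σ_j (I−A)_1j·C_1j = (0.90)(0.378375) + (-0.35)(0.046125) + (-0.15)(0.062250) + (0.00)(0.058625) = 0.31505625
(I − A)⁻¹ = adj(I−A) / det(I−A) ≈
  [   1.2010     0.6761     0.5380     0.4035]
  [   0.1464     1.4105     0.6999     0.5249]
  [   0.1976     0.7653     1.5950     1.1962]
  [   0.1861     0.6003     0.6185     2.1306]
The output multiplier for sector j is the column-j sum of the Leontief inverse (I − A)⁻¹ = adj(I−A) / det(I−A).
Column 2 of adj(I−A): (0.213000, 0.444375, 0.241125, 0.189125); det(I−A) = 0.31505625.
m_2 = (0.213000 + 0.444375 + 0.241125 + 0.189125) / 0.31505625 = 1.087625 / 0.31505625 ≈ 3.452.

m_2 = 3.452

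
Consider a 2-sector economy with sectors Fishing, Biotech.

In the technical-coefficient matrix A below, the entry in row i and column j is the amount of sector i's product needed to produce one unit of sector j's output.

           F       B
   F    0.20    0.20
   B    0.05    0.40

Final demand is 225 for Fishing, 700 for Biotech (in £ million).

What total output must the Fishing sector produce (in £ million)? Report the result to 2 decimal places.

x_F = 585.11

I − A =
  [   0.80    -0.20]
  [  -0.05     0.60]
det(I−A) = (0.80)(0.60) − (-0.20)(-0.05) = 0.4700
adj(I−A) = [[0.60, 0.20], [0.05, 0.80]]
(I − A)⁻¹ = adj(I−A) / det(I−A) ≈
  [   1.2766     0.4255]
  [   0.1064     1.7021]
x = (I − A)⁻¹ d = adj(I−A)·d / det(I−A), with det(I−A) = 0.4700:
  x_F = (0.60·225 + 0.20·700) / 0.4700 = 275.00 / 0.4700 ≈ 585.11
  x_B = (0.05·225 + 0.80·700) / 0.4700 = 571.25 / 0.4700 ≈ 1215.43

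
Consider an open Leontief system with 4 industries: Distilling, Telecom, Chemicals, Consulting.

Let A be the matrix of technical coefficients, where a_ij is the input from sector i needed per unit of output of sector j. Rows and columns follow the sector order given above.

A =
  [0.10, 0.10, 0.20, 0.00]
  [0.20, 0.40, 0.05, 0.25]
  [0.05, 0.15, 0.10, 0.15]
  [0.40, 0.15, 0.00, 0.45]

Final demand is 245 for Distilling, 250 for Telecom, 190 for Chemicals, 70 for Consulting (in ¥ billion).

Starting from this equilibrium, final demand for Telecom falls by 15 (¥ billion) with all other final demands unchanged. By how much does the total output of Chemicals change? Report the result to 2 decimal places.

I − A =
  [   0.90    -0.10    -0.20     0.00]
  [  -0.20     0.60    -0.05    -0.25]
  [  -0.05    -0.15     0.90    -0.15]
  [  -0.40    -0.15     0.00     0.55]
Compute the cofactors C_ij = (−1)^(i+j)·(3×3 minor ij) of I−A; the adjugate is their transpose:
adj(I−A) = Cᵀ =
  [ 0.258000   0.070500   0.061250   0.048750]
  [ 0.193375   0.428000   0.066750   0.212750]
  [ 0.086625   0.103250   0.242250   0.113000]
  [ 0.240375   0.168000   0.062750   0.449000]
det(I−A) = Σ_j (I−A)_1j·C_1j = (0.90)(0.258000) + (-0.10)(0.193375) + (-0.20)(0.086625) + (0.00)(0.240375) = 0.1955375
(I − A)⁻¹ = adj(I−A) / det(I−A) ≈
  [   1.3194     0.3605     0.3132     0.2493]
  [   0.9889     2.1888     0.3414     1.0880]
  [   0.4430     0.5280     1.2389     0.5779]
  [   1.2293     0.8592     0.3209     2.2962]
Δx = (I − A)⁻¹ Δd with Δd having -15 in the Telecom component and 0 elsewhere.
So Δx_3 = L_32 · (-15), where L_32 = adj(I−A)_32 / det(I−A) = 0.103250 / 0.1955375.
Δx_3 = 0.103250 × (-15) / 0.1955375 = -1.54875 / 0.1955375 ≈ -7.92.

Δx_3 = -7.92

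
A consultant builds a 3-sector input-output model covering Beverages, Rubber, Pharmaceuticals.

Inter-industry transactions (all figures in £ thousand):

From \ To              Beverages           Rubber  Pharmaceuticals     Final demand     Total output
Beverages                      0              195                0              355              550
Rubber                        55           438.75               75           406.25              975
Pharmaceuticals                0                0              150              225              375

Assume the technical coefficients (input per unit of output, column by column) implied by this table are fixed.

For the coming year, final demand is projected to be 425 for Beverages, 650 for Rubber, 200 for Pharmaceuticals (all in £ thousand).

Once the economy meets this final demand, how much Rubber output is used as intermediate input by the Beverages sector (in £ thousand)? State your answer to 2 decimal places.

Technical coefficients a_ij = z_ij / X_j:
  a_BB = 0/550 = 0.00, a_RB = 55/550 = 0.10, a_PB = 0/550 = 0.00
  a_BR = 195/975 = 0.20, a_RR = 438.75/975 = 0.45, a_PR = 0/975 = 0.00
  a_BP = 0/375 = 0.00, a_RP = 75/375 = 0.20, a_PP = 150/375 = 0.40
I − A =
  [   1.00    -0.20     0.00]
  [  -0.10     0.55    -0.20]
  [   0.00     0.00     0.60]
Cofactors of I−A, C_ij = (−1)^(i+j)·(minor ij) (rows/columns in the sector order above):
  C_11 = (0.55)(0.60) − (-0.20)(0.00) = 0.3300
  C_12 = −[(-0.10)(0.60) − (-0.20)(0.00)] = 0.0600
  C_13 = (-0.10)(0.00) − (0.55)(0.00) = 0.0000
  C_21 = −[(-0.20)(0.60) − (0.00)(0.00)] = 0.1200
  C_22 = (1.00)(0.60) − (0.00)(0.00) = 0.6000
  C_23 = −[(1.00)(0.00) − (-0.20)(0.00)] = 0.0000
  C_31 = (-0.20)(-0.20) − (0.00)(0.55) = 0.0400
  C_32 = −[(1.00)(-0.20) − (0.00)(-0.10)] = 0.2000
  C_33 = (1.00)(0.55) − (-0.20)(-0.10) = 0.5300
det(I−A) = Σ_j (I−A)_1j·C_1j = (1.00)(0.3300) + (-0.20)(0.0600) + (0.00)(0.0000) = 0.3180
adj(I−A) = Cᵀ =
  [ 0.3300   0.1200   0.0400]
  [ 0.0600   0.6000   0.2000]
  [ 0.0000   0.0000   0.5300]
(I − A)⁻¹ = adj(I−A) / det(I−A) ≈
  [   1.0377     0.3774     0.1258]
  [   0.1887     1.8868     0.6289]
  [   0.0000     0.0000     1.6667]
First solve x = (I − A)⁻¹ d = adj(I−A)·d / det(I−A); in particular x_B = (0.3300·425 + 0.1200·650 + 0.0400·200) / 0.3180 = 226.25 / 0.3180 ≈ 711.4780.
Intermediate flow from R to B: z_RB = a_RB · x_B = 0.10 × 226.25 / 0.3180 = 22.625 / 0.3180 ≈ 71.15.

z_RB = 71.15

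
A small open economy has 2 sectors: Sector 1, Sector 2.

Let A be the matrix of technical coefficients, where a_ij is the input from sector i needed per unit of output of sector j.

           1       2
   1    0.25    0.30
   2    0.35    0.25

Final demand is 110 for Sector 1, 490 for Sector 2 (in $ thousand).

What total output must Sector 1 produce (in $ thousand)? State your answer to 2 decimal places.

I − A =
  [   0.75    -0.30]
  [  -0.35     0.75]
det(I−A) = (0.75)(0.75) − (-0.30)(-0.35) = 0.4575
adj(I−A) = [[0.75, 0.30], [0.35, 0.75]]
(I − A)⁻¹ = adj(I−A) / det(I−A) ≈
  [   1.6393     0.6557]
  [   0.7650     1.6393]
x = (I − A)⁻¹ d = adj(I−A)·d / det(I−A), with det(I−A) = 0.4575:
  x_1 = (0.75·110 + 0.30·490) / 0.4575 = 229.50 / 0.4575 ≈ 501.64
  x_2 = (0.35·110 + 0.75·490) / 0.4575 = 406.00 / 0.4575 ≈ 887.43

x_1 = 501.64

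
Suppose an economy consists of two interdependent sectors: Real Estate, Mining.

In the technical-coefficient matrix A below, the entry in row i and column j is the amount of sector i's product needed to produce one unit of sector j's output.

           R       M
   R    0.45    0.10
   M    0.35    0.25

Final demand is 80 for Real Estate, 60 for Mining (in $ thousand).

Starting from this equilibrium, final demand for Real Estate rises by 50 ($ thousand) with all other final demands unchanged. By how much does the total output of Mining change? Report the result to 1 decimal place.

Δx_M = 46.4

I − A =
  [   0.55    -0.10]
  [  -0.35     0.75]
det(I−A) = (0.55)(0.75) − (-0.10)(-0.35) = 0.3775
adj(I−A) = [[0.75, 0.10], [0.35, 0.55]]
(I − A)⁻¹ = adj(I−A) / det(I−A) ≈
  [   1.9868     0.2649]
  [   0.9272     1.4570]
Δx = (I − A)⁻¹ Δd with Δd having +50 in the Real Estate component and 0 elsewhere.
So Δx_M = L_MR · (+50), where L_MR = adj(I−A)_MR / det(I−A) = 0.35 / 0.3775.
Δx_M = 0.35 × (+50) / 0.3775 = 17.50 / 0.3775 ≈ 46.4.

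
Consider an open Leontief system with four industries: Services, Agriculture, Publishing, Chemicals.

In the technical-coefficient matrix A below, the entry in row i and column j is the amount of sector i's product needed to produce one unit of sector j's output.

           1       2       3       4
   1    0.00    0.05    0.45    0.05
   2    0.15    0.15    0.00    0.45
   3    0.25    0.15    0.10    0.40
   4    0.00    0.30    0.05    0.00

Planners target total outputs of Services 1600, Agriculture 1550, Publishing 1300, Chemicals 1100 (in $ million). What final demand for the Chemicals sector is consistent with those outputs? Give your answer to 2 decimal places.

d_4 = 570.00

I − A =
  [   1.00    -0.05    -0.45    -0.05]
  [  -0.15     0.85     0.00    -0.45]
  [  -0.25    -0.15     0.90    -0.40]
  [   0.00    -0.30    -0.05     1.00]
d = (I − A) x:
  d_1 = (+1.00)·1600 + (-0.05)·1550 + (-0.45)·1300 + (-0.05)·1100 = 882.50
  d_2 = (-0.15)·1600 + (+0.85)·1550 + (+0.00)·1300 + (-0.45)·1100 = 582.50
  d_3 = (-0.25)·1600 + (-0.15)·1550 + (+0.90)·1300 + (-0.40)·1100 = 97.50
  d_4 = (+0.00)·1600 + (-0.30)·1550 + (-0.05)·1300 + (+1.00)·1100 = 570.00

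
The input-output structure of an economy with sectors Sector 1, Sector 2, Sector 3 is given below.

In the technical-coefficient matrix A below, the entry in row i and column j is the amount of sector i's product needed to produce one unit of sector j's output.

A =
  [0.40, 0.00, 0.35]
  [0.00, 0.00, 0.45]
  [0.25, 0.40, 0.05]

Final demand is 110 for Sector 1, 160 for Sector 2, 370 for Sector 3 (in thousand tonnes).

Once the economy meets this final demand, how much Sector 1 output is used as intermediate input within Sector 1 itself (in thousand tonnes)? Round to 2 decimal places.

I − A =
  [   0.60     0.00    -0.35]
  [   0.00     1.00    -0.45]
  [  -0.25    -0.40     0.95]
Cofactors of I−A, C_ij = (−1)^(i+j)·(minor ij) (rows/columns in the sector order above):
  C_11 = (1.00)(0.95) − (-0.45)(-0.40) = 0.7700
  C_12 = −[(0.00)(0.95) − (-0.45)(-0.25)] = 0.1125
  C_13 = (0.00)(-0.40) − (1.00)(-0.25) = 0.2500
  C_21 = −[(0.00)(0.95) − (-0.35)(-0.40)] = 0.1400
  C_22 = (0.60)(0.95) − (-0.35)(-0.25) = 0.4825
  C_23 = −[(0.60)(-0.40) − (0.00)(-0.25)] = 0.2400
  C_31 = (0.00)(-0.45) − (-0.35)(1.00) = 0.3500
  C_32 = −[(0.60)(-0.45) − (-0.35)(0.00)] = 0.2700
  C_33 = (0.60)(1.00) − (0.00)(0.00) = 0.6000
det(I−A) = Σ_j (I−A)_1j·C_1j = (0.60)(0.7700) + (0.00)(0.1125) + (-0.35)(0.2500) = 0.3745
adj(I−A) = Cᵀ =
  [ 0.7700   0.1400   0.3500]
  [ 0.1125   0.4825   0.2700]
  [ 0.2500   0.2400   0.6000]
(I − A)⁻¹ = adj(I−A) / det(I−A) ≈
  [   2.0561     0.3738     0.9346]
  [   0.3004     1.2884     0.7210]
  [   0.6676     0.6409     1.6021]
First solve x = (I − A)⁻¹ d = adj(I−A)·d / det(I−A); in particular x_1 = (0.7700·110 + 0.1400·160 + 0.3500·370) / 0.3745 = 236.60 / 0.3745 ≈ 631.7757.
Intermediate flow from 1 to 1: z_11 = a_11 · x_1 = 0.40 × 236.60 / 0.3745 = 94.64 / 0.3745 ≈ 252.71.

z_11 = 252.71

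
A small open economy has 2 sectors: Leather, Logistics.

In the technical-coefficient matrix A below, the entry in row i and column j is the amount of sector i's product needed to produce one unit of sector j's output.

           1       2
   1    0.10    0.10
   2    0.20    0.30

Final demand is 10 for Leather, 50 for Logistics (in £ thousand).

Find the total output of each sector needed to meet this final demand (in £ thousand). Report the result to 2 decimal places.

I − A =
  [   0.90    -0.10]
  [  -0.20     0.70]
det(I−A) = (0.90)(0.70) − (-0.10)(-0.20) = 0.6100
adj(I−A) = [[0.70, 0.10], [0.20, 0.90]]
(I − A)⁻¹ = adj(I−A) / det(I−A) ≈
  [   1.1475     0.1639]
  [   0.3279     1.4754]
x = (I − A)⁻¹ d = adj(I−A)·d / det(I−A), with det(I−A) = 0.6100:
  x_1 = (0.70·10 + 0.10·50) / 0.6100 = 12.00 / 0.6100 ≈ 19.67
  x_2 = (0.20·10 + 0.90·50) / 0.6100 = 47.00 / 0.6100 ≈ 77.05

x_1 = 19.67, x_2 = 77.05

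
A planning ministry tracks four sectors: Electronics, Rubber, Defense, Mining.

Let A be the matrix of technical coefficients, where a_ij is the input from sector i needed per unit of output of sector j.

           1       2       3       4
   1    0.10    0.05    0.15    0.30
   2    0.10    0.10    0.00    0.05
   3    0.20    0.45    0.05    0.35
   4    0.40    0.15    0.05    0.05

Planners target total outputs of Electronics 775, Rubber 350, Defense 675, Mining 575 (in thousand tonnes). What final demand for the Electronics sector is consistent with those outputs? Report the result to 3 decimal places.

I − A =
  [   0.90    -0.05    -0.15    -0.30]
  [  -0.10     0.90     0.00    -0.05]
  [  -0.20    -0.45     0.95    -0.35]
  [  -0.40    -0.15    -0.05     0.95]
d = (I − A) x:
  d_1 = (+0.90)·775 + (-0.05)·350 + (-0.15)·675 + (-0.30)·575 = 406.250
  d_2 = (-0.10)·775 + (+0.90)·350 + (+0.00)·675 + (-0.05)·575 = 208.750
  d_3 = (-0.20)·775 + (-0.45)·350 + (+0.95)·675 + (-0.35)·575 = 127.500
  d_4 = (-0.40)·775 + (-0.15)·350 + (-0.05)·675 + (+0.95)·575 = 150.000

d_1 = 406.250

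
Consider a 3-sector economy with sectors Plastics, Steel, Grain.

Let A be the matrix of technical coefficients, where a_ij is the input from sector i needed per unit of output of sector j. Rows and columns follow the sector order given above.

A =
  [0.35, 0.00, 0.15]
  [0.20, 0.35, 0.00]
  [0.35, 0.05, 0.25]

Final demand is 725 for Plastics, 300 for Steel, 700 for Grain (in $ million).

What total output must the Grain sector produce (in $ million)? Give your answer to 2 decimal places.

I − A =
  [   0.65     0.00    -0.15]
  [  -0.20     0.65     0.00]
  [  -0.35    -0.05     0.75]
Cofactors of I−A, C_ij = (−1)^(i+j)·(minor ij) (rows/columns in the sector order above):
  C_11 = (0.65)(0.75) − (0.00)(-0.05) = 0.4875
  C_12 = −[(-0.20)(0.75) − (0.00)(-0.35)] = 0.1500
  C_13 = (-0.20)(-0.05) − (0.65)(-0.35) = 0.2375
  C_21 = −[(0.00)(0.75) − (-0.15)(-0.05)] = 0.0075
  C_22 = (0.65)(0.75) − (-0.15)(-0.35) = 0.4350
  C_23 = −[(0.65)(-0.05) − (0.00)(-0.35)] = 0.0325
  C_31 = (0.00)(0.00) − (-0.15)(0.65) = 0.0975
  C_32 = −[(0.65)(0.00) − (-0.15)(-0.20)] = 0.0300
  C_33 = (0.65)(0.65) − (0.00)(-0.20) = 0.4225
det(I−A) = Σ_j (I−A)_1j·C_1j = (0.65)(0.4875) + (0.00)(0.1500) + (-0.15)(0.2375) = 0.28125
adj(I−A) = Cᵀ =
  [ 0.4875   0.0075   0.0975]
  [ 0.1500   0.4350   0.0300]
  [ 0.2375   0.0325   0.4225]
(I − A)⁻¹ = adj(I−A) / det(I−A) ≈
  [   1.7333     0.0267     0.3467]
  [   0.5333     1.5467     0.1067]
  [   0.8444     0.1156     1.5022]
x = (I − A)⁻¹ d = adj(I−A)·d / det(I−A), with det(I−A) = 0.28125:
  x_1 = (0.4875·725 + 0.0075·300 + 0.0975·700) / 0.28125 = 423.9375 / 0.28125 ≈ 1507.33
  x_2 = (0.1500·725 + 0.4350·300 + 0.0300·700) / 0.28125 = 260.25 / 0.28125 ≈ 925.33
  x_3 = (0.2375·725 + 0.0325·300 + 0.4225·700) / 0.28125 = 477.6875 / 0.28125 ≈ 1698.44

x_3 = 1698.44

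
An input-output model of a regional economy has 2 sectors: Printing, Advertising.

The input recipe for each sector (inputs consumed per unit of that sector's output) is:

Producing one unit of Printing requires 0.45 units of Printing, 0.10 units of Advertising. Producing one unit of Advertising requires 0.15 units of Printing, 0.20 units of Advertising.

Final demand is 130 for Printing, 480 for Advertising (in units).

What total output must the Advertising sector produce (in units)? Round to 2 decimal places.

x_2 = 651.76

I − A =
  [   0.55    -0.15]
  [  -0.10     0.80]
det(I−A) = (0.55)(0.80) − (-0.15)(-0.10) = 0.4250
adj(I−A) = [[0.80, 0.15], [0.10, 0.55]]
(I − A)⁻¹ = adj(I−A) / det(I−A) ≈
  [   1.8824     0.3529]
  [   0.2353     1.2941]
x = (I − A)⁻¹ d = adj(I−A)·d / det(I−A), with det(I−A) = 0.4250:
  x_1 = (0.80·130 + 0.15·480) / 0.4250 = 176.00 / 0.4250 ≈ 414.12
  x_2 = (0.10·130 + 0.55·480) / 0.4250 = 277.00 / 0.4250 ≈ 651.76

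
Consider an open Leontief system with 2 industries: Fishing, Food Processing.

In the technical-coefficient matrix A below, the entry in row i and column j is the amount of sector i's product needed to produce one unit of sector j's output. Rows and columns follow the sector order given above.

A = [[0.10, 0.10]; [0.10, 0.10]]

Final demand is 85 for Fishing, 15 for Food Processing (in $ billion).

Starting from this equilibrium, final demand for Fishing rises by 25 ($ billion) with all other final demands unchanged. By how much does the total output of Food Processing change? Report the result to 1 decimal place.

Δx_2 = 3.1

I − A =
  [   0.90    -0.10]
  [  -0.10     0.90]
det(I−A) = (0.90)(0.90) − (-0.10)(-0.10) = 0.8000
adj(I−A) = [[0.90, 0.10], [0.10, 0.90]]
(I − A)⁻¹ = adj(I−A) / det(I−A) ≈
  [   1.1250     0.1250]
  [   0.1250     1.1250]
Δx = (I − A)⁻¹ Δd with Δd having +25 in the Fishing component and 0 elsewhere.
So Δx_2 = L_21 · (+25), where L_21 = adj(I−A)_21 / det(I−A) = 0.10 / 0.8000.
Δx_2 = 0.10 × (+25) / 0.8000 = 2.50 / 0.8000 ≈ 3.1.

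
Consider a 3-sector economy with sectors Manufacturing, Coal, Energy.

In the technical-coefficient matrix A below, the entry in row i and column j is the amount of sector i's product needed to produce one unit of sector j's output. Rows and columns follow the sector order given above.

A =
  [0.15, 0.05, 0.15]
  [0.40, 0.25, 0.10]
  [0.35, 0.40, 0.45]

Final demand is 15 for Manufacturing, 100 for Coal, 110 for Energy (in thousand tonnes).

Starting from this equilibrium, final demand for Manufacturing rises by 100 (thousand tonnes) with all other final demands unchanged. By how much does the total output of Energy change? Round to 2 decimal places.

I − A =
  [   0.85    -0.05    -0.15]
  [  -0.40     0.75    -0.10]
  [  -0.35    -0.40     0.55]
Cofactors of I−A, C_ij = (−1)^(i+j)·(minor ij) (rows/columns in the sector order above):
  C_11 = (0.75)(0.55) − (-0.10)(-0.40) = 0.3725
  C_12 = −[(-0.40)(0.55) − (-0.10)(-0.35)] = 0.2550
  C_13 = (-0.40)(-0.40) − (0.75)(-0.35) = 0.4225
  C_21 = −[(-0.05)(0.55) − (-0.15)(-0.40)] = 0.0875
  C_22 = (0.85)(0.55) − (-0.15)(-0.35) = 0.4150
  C_23 = −[(0.85)(-0.40) − (-0.05)(-0.35)] = 0.3575
  C_31 = (-0.05)(-0.10) − (-0.15)(0.75) = 0.1175
  C_32 = −[(0.85)(-0.10) − (-0.15)(-0.40)] = 0.1450
  C_33 = (0.85)(0.75) − (-0.05)(-0.40) = 0.6175
det(I−A) = Σ_j (I−A)_1j·C_1j = (0.85)(0.3725) + (-0.05)(0.2550) + (-0.15)(0.4225) = 0.2405
adj(I−A) = Cᵀ =
  [ 0.3725   0.0875   0.1175]
  [ 0.2550   0.4150   0.1450]
  [ 0.4225   0.3575   0.6175]
(I − A)⁻¹ = adj(I−A) / det(I−A) ≈
  [   1.5489     0.3638     0.4886]
  [   1.0603     1.7256     0.6029]
  [   1.7568     1.4865     2.5676]
Δx = (I − A)⁻¹ Δd with Δd having +100 in the Manufacturing component and 0 elsewhere.
So Δx_E = L_EM · (+100), where L_EM = adj(I−A)_EM / det(I−A) = 0.4225 / 0.2405.
Δx_E = 0.4225 × (+100) / 0.2405 = 42.25 / 0.2405 ≈ 175.68.

Δx_E = 175.68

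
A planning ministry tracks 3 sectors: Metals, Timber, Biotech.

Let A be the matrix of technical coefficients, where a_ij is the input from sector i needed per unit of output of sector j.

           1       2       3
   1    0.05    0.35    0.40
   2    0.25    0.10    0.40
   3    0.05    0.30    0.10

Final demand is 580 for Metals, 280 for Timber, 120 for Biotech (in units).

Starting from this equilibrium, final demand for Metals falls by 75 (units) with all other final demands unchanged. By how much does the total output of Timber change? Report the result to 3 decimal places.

Δx_2 = -35.218

I − A =
  [   0.95    -0.35    -0.40]
  [  -0.25     0.90    -0.40]
  [  -0.05    -0.30     0.90]
Cofactors of I−A, C_ij = (−1)^(i+j)·(minor ij) (rows/columns in the sector order above):
  C_11 = (0.90)(0.90) − (-0.40)(-0.30) = 0.6900
  C_12 = −[(-0.25)(0.90) − (-0.40)(-0.05)] = 0.2450
  C_13 = (-0.25)(-0.30) − (0.90)(-0.05) = 0.1200
  C_21 = −[(-0.35)(0.90) − (-0.40)(-0.30)] = 0.4350
  C_22 = (0.95)(0.90) − (-0.40)(-0.05) = 0.8350
  C_23 = −[(0.95)(-0.30) − (-0.35)(-0.05)] = 0.3025
  C_31 = (-0.35)(-0.40) − (-0.40)(0.90) = 0.5000
  C_32 = −[(0.95)(-0.40) − (-0.40)(-0.25)] = 0.4800
  C_33 = (0.95)(0.90) − (-0.35)(-0.25) = 0.7675
det(I−A) = Σ_j (I−A)_1j·C_1j = (0.95)(0.6900) + (-0.35)(0.2450) + (-0.40)(0.1200) = 0.52175
adj(I−A) = Cᵀ =
  [ 0.6900   0.4350   0.5000]
  [ 0.2450   0.8350   0.4800]
  [ 0.1200   0.3025   0.7675]
(I − A)⁻¹ = adj(I−A) / det(I−A) ≈
  [   1.3225     0.8337     0.9583]
  [   0.4696     1.6004     0.9200]
  [   0.2300     0.5798     1.4710]
Δx = (I − A)⁻¹ Δd with Δd having -75 in the Metals component and 0 elsewhere.
So Δx_2 = L_21 · (-75), where L_21 = adj(I−A)_21 / det(I−A) = 0.2450 / 0.52175.
Δx_2 = 0.2450 × (-75) / 0.52175 = -18.375 / 0.52175 ≈ -35.218.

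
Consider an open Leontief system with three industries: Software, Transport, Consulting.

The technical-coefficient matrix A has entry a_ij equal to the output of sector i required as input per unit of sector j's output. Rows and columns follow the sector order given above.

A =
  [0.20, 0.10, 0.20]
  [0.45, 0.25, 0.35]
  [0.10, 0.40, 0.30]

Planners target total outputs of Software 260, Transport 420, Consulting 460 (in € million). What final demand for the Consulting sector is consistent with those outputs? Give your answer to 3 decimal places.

d_C = 128.000

I − A =
  [   0.80    -0.10    -0.20]
  [  -0.45     0.75    -0.35]
  [  -0.10    -0.40     0.70]
d = (I − A) x:
  d_S = (+0.80)·260 + (-0.10)·420 + (-0.20)·460 = 74.000
  d_T = (-0.45)·260 + (+0.75)·420 + (-0.35)·460 = 37.000
  d_C = (-0.10)·260 + (-0.40)·420 + (+0.70)·460 = 128.000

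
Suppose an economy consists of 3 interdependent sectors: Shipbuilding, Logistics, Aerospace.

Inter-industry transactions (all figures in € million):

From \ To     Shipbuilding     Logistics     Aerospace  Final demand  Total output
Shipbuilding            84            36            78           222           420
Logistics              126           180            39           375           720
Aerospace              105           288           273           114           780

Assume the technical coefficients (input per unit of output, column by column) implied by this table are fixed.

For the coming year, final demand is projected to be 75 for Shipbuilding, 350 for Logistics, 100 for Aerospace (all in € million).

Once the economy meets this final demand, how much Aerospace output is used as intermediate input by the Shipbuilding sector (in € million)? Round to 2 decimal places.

z_AS = 51.21

Technical coefficients a_ij = z_ij / X_j:
  a_SS = 84/420 = 0.20, a_LS = 126/420 = 0.30, a_AS = 105/420 = 0.25
  a_SL = 36/720 = 0.05, a_LL = 180/720 = 0.25, a_AL = 288/720 = 0.40
  a_SA = 78/780 = 0.10, a_LA = 39/780 = 0.05, a_AA = 273/780 = 0.35
I − A =
  [   0.80    -0.05    -0.10]
  [  -0.30     0.75    -0.05]
  [  -0.25    -0.40     0.65]
Cofactors of I−A, C_ij = (−1)^(i+j)·(minor ij) (rows/columns in the sector order above):
  C_11 = (0.75)(0.65) − (-0.05)(-0.40) = 0.4675
  C_12 = −[(-0.30)(0.65) − (-0.05)(-0.25)] = 0.2075
  C_13 = (-0.30)(-0.40) − (0.75)(-0.25) = 0.3075
  C_21 = −[(-0.05)(0.65) − (-0.10)(-0.40)] = 0.0725
  C_22 = (0.80)(0.65) − (-0.10)(-0.25) = 0.4950
  C_23 = −[(0.80)(-0.40) − (-0.05)(-0.25)] = 0.3325
  C_31 = (-0.05)(-0.05) − (-0.10)(0.75) = 0.0775
  C_32 = −[(0.80)(-0.05) − (-0.10)(-0.30)] = 0.0700
  C_33 = (0.80)(0.75) − (-0.05)(-0.30) = 0.5850
det(I−A) = Σ_j (I−A)_1j·C_1j = (0.80)(0.4675) + (-0.05)(0.2075) + (-0.10)(0.3075) = 0.332875
adj(I−A) = Cᵀ =
  [ 0.4675   0.0725   0.0775]
  [ 0.2075   0.4950   0.0700]
  [ 0.3075   0.3325   0.5850]
(I − A)⁻¹ = adj(I−A) / det(I−A) ≈
  [   1.4044     0.2178     0.2328]
  [   0.6234     1.4870     0.2103]
  [   0.9238     0.9989     1.7574]
First solve x = (I − A)⁻¹ d = adj(I−A)·d / det(I−A); in particular x_S = (0.4675·75 + 0.0725·350 + 0.0775·100) / 0.332875 = 68.1875 / 0.332875 ≈ 204.8442.
Intermediate flow from A to S: z_AS = a_AS · x_S = 0.25 × 68.1875 / 0.332875 = 17.046875 / 0.332875 ≈ 51.21.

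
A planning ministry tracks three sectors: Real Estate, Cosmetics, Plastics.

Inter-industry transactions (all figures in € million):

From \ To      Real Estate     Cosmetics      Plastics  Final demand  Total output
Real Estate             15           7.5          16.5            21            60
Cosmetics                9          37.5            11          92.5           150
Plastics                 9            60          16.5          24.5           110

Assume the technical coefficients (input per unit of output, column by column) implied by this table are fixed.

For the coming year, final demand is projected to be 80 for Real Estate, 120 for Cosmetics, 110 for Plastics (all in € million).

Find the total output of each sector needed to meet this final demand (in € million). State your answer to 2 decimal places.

x_1 = 175.91, x_2 = 231.07, x_3 = 269.20

Technical coefficients a_ij = z_ij / X_j:
  a_11 = 15/60 = 0.25, a_21 = 9/60 = 0.15, a_31 = 9/60 = 0.15
  a_12 = 7.5/150 = 0.05, a_22 = 37.5/150 = 0.25, a_32 = 60/150 = 0.40
  a_13 = 16.5/110 = 0.15, a_23 = 11/110 = 0.10, a_33 = 16.5/110 = 0.15
I − A =
  [   0.75    -0.05    -0.15]
  [  -0.15     0.75    -0.10]
  [  -0.15    -0.40     0.85]
Cofactors of I−A, C_ij = (−1)^(i+j)·(minor ij) (rows/columns in the sector order above):
  C_11 = (0.75)(0.85) − (-0.10)(-0.40) = 0.5975
  C_12 = −[(-0.15)(0.85) − (-0.10)(-0.15)] = 0.1425
  C_13 = (-0.15)(-0.40) − (0.75)(-0.15) = 0.1725
  C_21 = −[(-0.05)(0.85) − (-0.15)(-0.40)] = 0.1025
  C_22 = (0.75)(0.85) − (-0.15)(-0.15) = 0.6150
  C_23 = −[(0.75)(-0.40) − (-0.05)(-0.15)] = 0.3075
  C_31 = (-0.05)(-0.10) − (-0.15)(0.75) = 0.1175
  C_32 = −[(0.75)(-0.10) − (-0.15)(-0.15)] = 0.0975
  C_33 = (0.75)(0.75) − (-0.05)(-0.15) = 0.5550
det(I−A) = Σ_j (I−A)_1j·C_1j = (0.75)(0.5975) + (-0.05)(0.1425) + (-0.15)(0.1725) = 0.415125
adj(I−A) = Cᵀ =
  [ 0.5975   0.1025   0.1175]
  [ 0.1425   0.6150   0.0975]
  [ 0.1725   0.3075   0.5550]
(I − A)⁻¹ = adj(I−A) / det(I−A) ≈
  [   1.4393     0.2469     0.2830]
  [   0.3433     1.4815     0.2349]
  [   0.4155     0.7407     1.3369]
x = (I − A)⁻¹ d = adj(I−A)·d / det(I−A), with det(I−A) = 0.415125:
  x_1 = (0.5975·80 + 0.1025·120 + 0.1175·110) / 0.415125 = 73.025 / 0.415125 ≈ 175.91
  x_2 = (0.1425·80 + 0.6150·120 + 0.0975·110) / 0.415125 = 95.925 / 0.415125 ≈ 231.07
  x_3 = (0.1725·80 + 0.3075·120 + 0.5550·110) / 0.415125 = 111.75 / 0.415125 ≈ 269.20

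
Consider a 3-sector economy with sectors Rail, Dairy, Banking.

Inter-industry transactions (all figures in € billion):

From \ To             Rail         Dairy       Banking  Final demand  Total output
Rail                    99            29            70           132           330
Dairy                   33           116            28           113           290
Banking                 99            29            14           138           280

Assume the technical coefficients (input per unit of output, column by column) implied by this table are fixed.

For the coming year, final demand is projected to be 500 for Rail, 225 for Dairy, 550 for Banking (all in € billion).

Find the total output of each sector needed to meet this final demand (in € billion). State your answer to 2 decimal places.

x_1 = 1189.76, x_2 = 745.48, x_3 = 1033.13

Technical coefficients a_ij = z_ij / X_j:
  a_11 = 99/330 = 0.30, a_21 = 33/330 = 0.10, a_31 = 99/330 = 0.30
  a_12 = 29/290 = 0.10, a_22 = 116/290 = 0.40, a_32 = 29/290 = 0.10
  a_13 = 70/280 = 0.25, a_23 = 28/280 = 0.10, a_33 = 14/280 = 0.05
I − A =
  [   0.70    -0.10    -0.25]
  [  -0.10     0.60    -0.10]
  [  -0.30    -0.10     0.95]
Cofactors of I−A, C_ij = (−1)^(i+j)·(minor ij) (rows/columns in the sector order above):
  C_11 = (0.60)(0.95) − (-0.10)(-0.10) = 0.5600
  C_12 = −[(-0.10)(0.95) − (-0.10)(-0.30)] = 0.1250
  C_13 = (-0.10)(-0.10) − (0.60)(-0.30) = 0.1900
  C_21 = −[(-0.10)(0.95) − (-0.25)(-0.10)] = 0.1200
  C_22 = (0.70)(0.95) − (-0.25)(-0.30) = 0.5900
  C_23 = −[(0.70)(-0.10) − (-0.10)(-0.30)] = 0.1000
  C_31 = (-0.10)(-0.10) − (-0.25)(0.60) = 0.1600
  C_32 = −[(0.70)(-0.10) − (-0.25)(-0.10)] = 0.0950
  C_33 = (0.70)(0.60) − (-0.10)(-0.10) = 0.4100
det(I−A) = Σ_j (I−A)_1j·C_1j = (0.70)(0.5600) + (-0.10)(0.1250) + (-0.25)(0.1900) = 0.3320
adj(I−A) = Cᵀ =
  [ 0.5600   0.1200   0.1600]
  [ 0.1250   0.5900   0.0950]
  [ 0.1900   0.1000   0.4100]
(I − A)⁻¹ = adj(I−A) / det(I−A) ≈
  [   1.6867     0.3614     0.4819]
  [   0.3765     1.7771     0.2861]
  [   0.5723     0.3012     1.2349]
x = (I − A)⁻¹ d = adj(I−A)·d / det(I−A), with det(I−A) = 0.3320:
  x_1 = (0.5600·500 + 0.1200·225 + 0.1600·550) / 0.3320 = 395.00 / 0.3320 ≈ 1189.76
  x_2 = (0.1250·500 + 0.5900·225 + 0.0950·550) / 0.3320 = 247.50 / 0.3320 ≈ 745.48
  x_3 = (0.1900·500 + 0.1000·225 + 0.4100·550) / 0.3320 = 343.00 / 0.3320 ≈ 1033.13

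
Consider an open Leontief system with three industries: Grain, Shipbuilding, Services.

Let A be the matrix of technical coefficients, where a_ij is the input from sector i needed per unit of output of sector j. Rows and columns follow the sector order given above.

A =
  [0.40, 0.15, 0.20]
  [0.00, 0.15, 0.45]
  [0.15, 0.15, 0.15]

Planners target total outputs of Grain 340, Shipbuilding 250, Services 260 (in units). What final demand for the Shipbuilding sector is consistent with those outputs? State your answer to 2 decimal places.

I − A =
  [   0.60    -0.15    -0.20]
  [   0.00     0.85    -0.45]
  [  -0.15    -0.15     0.85]
d = (I − A) x:
  d_1 = (+0.60)·340 + (-0.15)·250 + (-0.20)·260 = 114.50
  d_2 = (+0.00)·340 + (+0.85)·250 + (-0.45)·260 = 95.50
  d_3 = (-0.15)·340 + (-0.15)·250 + (+0.85)·260 = 132.50

d_2 = 95.50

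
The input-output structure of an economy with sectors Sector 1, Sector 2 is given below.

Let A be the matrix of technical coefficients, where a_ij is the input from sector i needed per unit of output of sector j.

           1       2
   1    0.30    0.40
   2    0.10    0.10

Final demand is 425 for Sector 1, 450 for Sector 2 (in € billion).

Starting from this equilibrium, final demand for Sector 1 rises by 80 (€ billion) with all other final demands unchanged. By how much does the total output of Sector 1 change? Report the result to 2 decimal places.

Δx_1 = 122.03

I − A =
  [   0.70    -0.40]
  [  -0.10     0.90]
det(I−A) = (0.70)(0.90) − (-0.40)(-0.10) = 0.5900
adj(I−A) = [[0.90, 0.40], [0.10, 0.70]]
(I − A)⁻¹ = adj(I−A) / det(I−A) ≈
  [   1.5254     0.6780]
  [   0.1695     1.1864]
Δx = (I − A)⁻¹ Δd with Δd having +80 in the Sector 1 component and 0 elsewhere.
So Δx_1 = L_11 · (+80), where L_11 = adj(I−A)_11 / det(I−A) = 0.90 / 0.5900.
Δx_1 = 0.90 × (+80) / 0.5900 = 72.00 / 0.5900 ≈ 122.03.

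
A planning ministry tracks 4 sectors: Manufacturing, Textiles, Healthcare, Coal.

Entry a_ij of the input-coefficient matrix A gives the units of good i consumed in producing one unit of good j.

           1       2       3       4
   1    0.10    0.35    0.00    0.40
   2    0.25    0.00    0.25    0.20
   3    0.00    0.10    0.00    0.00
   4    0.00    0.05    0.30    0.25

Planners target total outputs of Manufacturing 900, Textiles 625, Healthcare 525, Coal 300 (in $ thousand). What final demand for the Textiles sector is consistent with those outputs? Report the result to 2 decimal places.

d_2 = 208.75

I − A =
  [   0.90    -0.35     0.00    -0.40]
  [  -0.25     1.00    -0.25    -0.20]
  [   0.00    -0.10     1.00     0.00]
  [   0.00    -0.05    -0.30     0.75]
d = (I − A) x:
  d_1 = (+0.90)·900 + (-0.35)·625 + (+0.00)·525 + (-0.40)·300 = 471.25
  d_2 = (-0.25)·900 + (+1.00)·625 + (-0.25)·525 + (-0.20)·300 = 208.75
  d_3 = (+0.00)·900 + (-0.10)·625 + (+1.00)·525 + (+0.00)·300 = 462.50
  d_4 = (+0.00)·900 + (-0.05)·625 + (-0.30)·525 + (+0.75)·300 = 36.25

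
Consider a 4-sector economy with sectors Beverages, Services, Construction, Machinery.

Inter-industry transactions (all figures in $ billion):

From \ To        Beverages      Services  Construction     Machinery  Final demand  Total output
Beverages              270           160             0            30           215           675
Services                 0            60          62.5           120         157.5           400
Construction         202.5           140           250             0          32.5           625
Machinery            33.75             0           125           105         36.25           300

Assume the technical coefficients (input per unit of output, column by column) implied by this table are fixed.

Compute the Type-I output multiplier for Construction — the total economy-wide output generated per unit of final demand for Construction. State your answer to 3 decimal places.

Technical coefficients a_ij = z_ij / X_j:
  a_11 = 270/675 = 0.40, a_21 = 0/675 = 0.00, a_31 = 202.5/675 = 0.30, a_41 = 33.75/675 = 0.05
  a_12 = 160/400 = 0.40, a_22 = 60/400 = 0.15, a_32 = 140/400 = 0.35, a_42 = 0/400 = 0.00
  a_13 = 0/625 = 0.00, a_23 = 62.5/625 = 0.10, a_33 = 250/625 = 0.40, a_43 = 125/625 = 0.20
  a_14 = 30/300 = 0.10, a_24 = 120/300 = 0.40, a_34 = 0/300 = 0.00, a_44 = 105/300 = 0.35
I − A =
  [   0.60    -0.40     0.00    -0.10]
  [   0.00     0.85    -0.10    -0.40]
  [  -0.30    -0.35     0.60     0.00]
  [  -0.05     0.00    -0.20     0.65]
Compute the cofactors C_ij = (−1)^(i+j)·(3×3 minor ij) of I−A; the adjugate is their transpose:
adj(I−A) = Cᵀ =
  [ 0.28075   0.16300   0.07500   0.14350]
  [ 0.05550   0.22500   0.08650   0.14700]
  [ 0.17275   0.21275   0.31925   0.15750]
  [ 0.07475   0.07800   0.10400   0.27300]
det(I−A) = Σ_j (I−A)_1j·C_1j = (0.60)(0.28075) + (-0.40)(0.05550) + (0.00)(0.17275) + (-0.10)(0.07475) = 0.138775
(I − A)⁻¹ = adj(I−A) / det(I−A) ≈
  [   2.0231     1.1746     0.5404     1.0340]
  [   0.3999     1.6213     0.6233     1.0593]
  [   1.2448     1.5331     2.3005     1.1349]
  [   0.5386     0.5621     0.7494     1.9672]
The output multiplier for sector j is the column-j sum of the Leontief inverse (I − A)⁻¹ = adj(I−A) / det(I−A).
Column 3 of adj(I−A): (0.07500, 0.08650, 0.31925, 0.10400); det(I−A) = 0.138775.
m_3 = (0.07500 + 0.08650 + 0.31925 + 0.10400) / 0.138775 = 0.58475 / 0.138775 ≈ 4.214.

m_3 = 4.214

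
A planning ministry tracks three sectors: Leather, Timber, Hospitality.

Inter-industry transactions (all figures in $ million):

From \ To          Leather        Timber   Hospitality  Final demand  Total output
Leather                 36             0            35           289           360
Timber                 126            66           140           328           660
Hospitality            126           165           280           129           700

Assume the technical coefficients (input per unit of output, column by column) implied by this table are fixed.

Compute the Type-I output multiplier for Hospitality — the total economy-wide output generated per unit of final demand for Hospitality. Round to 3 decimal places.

Technical coefficients a_ij = z_ij / X_j:
  a_11 = 36/360 = 0.10, a_21 = 126/360 = 0.35, a_31 = 126/360 = 0.35
  a_12 = 0/660 = 0.00, a_22 = 66/660 = 0.10, a_32 = 165/660 = 0.25
  a_13 = 35/700 = 0.05, a_23 = 140/700 = 0.20, a_33 = 280/700 = 0.40
I − A =
  [   0.90     0.00    -0.05]
  [  -0.35     0.90    -0.20]
  [  -0.35    -0.25     0.60]
Cofactors of I−A, C_ij = (−1)^(i+j)·(minor ij) (rows/columns in the sector order above):
  C_11 = (0.90)(0.60) − (-0.20)(-0.25) = 0.4900
  C_12 = −[(-0.35)(0.60) − (-0.20)(-0.35)] = 0.2800
  C_13 = (-0.35)(-0.25) − (0.90)(-0.35) = 0.4025
  C_21 = −[(0.00)(0.60) − (-0.05)(-0.25)] = 0.0125
  C_22 = (0.90)(0.60) − (-0.05)(-0.35) = 0.5225
  C_23 = −[(0.90)(-0.25) − (0.00)(-0.35)] = 0.2250
  C_31 = (0.00)(-0.20) − (-0.05)(0.90) = 0.0450
  C_32 = −[(0.90)(-0.20) − (-0.05)(-0.35)] = 0.1975
  C_33 = (0.90)(0.90) − (0.00)(-0.35) = 0.8100
det(I−A) = Σ_j (I−A)_1j·C_1j = (0.90)(0.4900) + (0.00)(0.2800) + (-0.05)(0.4025) = 0.420875
adj(I−A) = Cᵀ =
  [ 0.4900   0.0125   0.0450]
  [ 0.2800   0.5225   0.1975]
  [ 0.4025   0.2250   0.8100]
(I − A)⁻¹ = adj(I−A) / det(I−A) ≈
  [   1.1642     0.0297     0.1069]
  [   0.6653     1.2415     0.4693]
  [   0.9563     0.5346     1.9246]
The output multiplier for sector j is the column-j sum of the Leontief inverse (I − A)⁻¹ = adj(I−A) / det(I−A).
Column 3 of adj(I−A): (0.0450, 0.1975, 0.8100); det(I−A) = 0.420875.
m_3 = (0.0450 + 0.1975 + 0.8100) / 0.420875 = 1.0525 / 0.420875 ≈ 2.501.

m_3 = 2.501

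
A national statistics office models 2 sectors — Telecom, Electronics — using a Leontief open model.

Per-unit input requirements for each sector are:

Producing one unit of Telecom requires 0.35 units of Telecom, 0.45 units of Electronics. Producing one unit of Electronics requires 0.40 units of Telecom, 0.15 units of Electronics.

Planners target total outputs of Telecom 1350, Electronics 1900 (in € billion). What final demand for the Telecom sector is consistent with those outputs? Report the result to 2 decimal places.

I − A =
  [   0.65    -0.40]
  [  -0.45     0.85]
d = (I − A) x:
  d_1 = (+0.65)·1350 + (-0.40)·1900 = 117.50
  d_2 = (-0.45)·1350 + (+0.85)·1900 = 1007.50

d_1 = 117.50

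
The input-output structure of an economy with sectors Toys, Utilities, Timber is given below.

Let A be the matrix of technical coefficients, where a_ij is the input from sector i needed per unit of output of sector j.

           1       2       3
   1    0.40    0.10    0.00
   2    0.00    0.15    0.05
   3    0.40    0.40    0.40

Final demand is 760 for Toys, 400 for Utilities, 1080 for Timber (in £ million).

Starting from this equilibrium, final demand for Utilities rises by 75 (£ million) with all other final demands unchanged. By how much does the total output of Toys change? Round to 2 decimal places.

I − A =
  [   0.60    -0.10     0.00]
  [   0.00     0.85    -0.05]
  [  -0.40    -0.40     0.60]
Cofactors of I−A, C_ij = (−1)^(i+j)·(minor ij) (rows/columns in the sector order above):
  C_11 = (0.85)(0.60) − (-0.05)(-0.40) = 0.4900
  C_12 = −[(0.00)(0.60) − (-0.05)(-0.40)] = 0.0200
  C_13 = (0.00)(-0.40) − (0.85)(-0.40) = 0.3400
  C_21 = −[(-0.10)(0.60) − (0.00)(-0.40)] = 0.0600
  C_22 = (0.60)(0.60) − (0.00)(-0.40) = 0.3600
  C_23 = −[(0.60)(-0.40) − (-0.10)(-0.40)] = 0.2800
  C_31 = (-0.10)(-0.05) − (0.00)(0.85) = 0.0050
  C_32 = −[(0.60)(-0.05) − (0.00)(0.00)] = 0.0300
  C_33 = (0.60)(0.85) − (-0.10)(0.00) = 0.5100
det(I−A) = Σ_j (I−A)_1j·C_1j = (0.60)(0.4900) + (-0.10)(0.0200) + (0.00)(0.3400) = 0.2920
adj(I−A) = Cᵀ =
  [ 0.4900   0.0600   0.0050]
  [ 0.0200   0.3600   0.0300]
  [ 0.3400   0.2800   0.5100]
(I − A)⁻¹ = adj(I−A) / det(I−A) ≈
  [   1.6781     0.2055     0.0171]
  [   0.0685     1.2329     0.1027]
  [   1.1644     0.9589     1.7466]
Δx = (I − A)⁻¹ Δd with Δd having +75 in the Utilities component and 0 elsewhere.
So Δx_1 = L_12 · (+75), where L_12 = adj(I−A)_12 / det(I−A) = 0.0600 / 0.2920.
Δx_1 = 0.0600 × (+75) / 0.2920 = 4.50 / 0.2920 ≈ 15.41.

Δx_1 = 15.41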